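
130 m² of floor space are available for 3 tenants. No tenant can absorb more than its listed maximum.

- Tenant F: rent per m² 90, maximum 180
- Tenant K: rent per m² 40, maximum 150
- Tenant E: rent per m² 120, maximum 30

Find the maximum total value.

12600

Rank by rent per m²: Tenant E 120 > Tenant F 90 > Tenant K 40.
Tenant E takes 30 to reach its cap of 30 → 100 left.
Tenant F: +100 (room for 180) → 100. Pool exhausted.
Total = 90×100 + 120×30 = 12600.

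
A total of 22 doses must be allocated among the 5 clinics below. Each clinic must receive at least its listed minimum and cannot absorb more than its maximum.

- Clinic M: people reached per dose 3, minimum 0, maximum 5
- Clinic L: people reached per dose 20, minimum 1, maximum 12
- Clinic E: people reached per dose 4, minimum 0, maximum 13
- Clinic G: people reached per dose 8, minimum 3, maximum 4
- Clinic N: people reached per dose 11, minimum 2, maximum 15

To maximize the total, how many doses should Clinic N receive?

7

Meeting every minimum uses 0+1+0+3+2 = 6 doses, leaving 16.
Rank by people reached per dose: Clinic L 20 > Clinic N 11 > Clinic G 8 > Clinic E 4 > Clinic M 3.
Clinic L: +11 to 12 (cap) — 5 left.
Clinic N: +5 (room for 13) → 7. Pool exhausted.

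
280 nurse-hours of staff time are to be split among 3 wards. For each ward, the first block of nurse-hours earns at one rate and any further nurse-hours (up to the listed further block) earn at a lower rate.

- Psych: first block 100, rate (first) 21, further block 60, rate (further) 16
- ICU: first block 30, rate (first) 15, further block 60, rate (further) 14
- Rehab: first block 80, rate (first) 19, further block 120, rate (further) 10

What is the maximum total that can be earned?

Rank every tier by rate: Psych/first 21 > Rehab/first 19 > Psych/second 16 > ICU/first 15 > ICU/second 14 > Rehab/second 10.
Psych first at 21: fill all 100 — 180 left.
Rehab/first (19): +80 — 100 left.
Psych/second (16): +60 — 40 left.
ICU first at 15: fill all 30 — 10 left.
ICU second at 14: only 10 left, fill 10.
Total = 21×100 + 19×80 + 16×60 + 15×30 + 14×10 = 5170.

5170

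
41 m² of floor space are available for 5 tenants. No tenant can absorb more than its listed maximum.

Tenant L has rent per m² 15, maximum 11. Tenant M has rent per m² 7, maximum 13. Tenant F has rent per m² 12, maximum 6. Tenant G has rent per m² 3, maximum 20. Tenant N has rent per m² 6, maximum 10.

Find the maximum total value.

391

Order the tenants by rent per m²: Tenant L 15 > Tenant F 12 > Tenant M 7 > Tenant N 6 > Tenant G 3.
Tenant L: +11 to 11 (cap) → 30 left.
Give Tenant F 6 to hit its cap of 6 → 24 left.
Tenant M: +13 to 13 (cap) → 11 left.
Tenant N takes 10 to reach its cap of 10 → 1 left.
Tenant G: +1 (room for 20) → 1. Pool exhausted.
Total = 15×11 + 7×13 + 12×6 + 3×1 + 6×10 = 391.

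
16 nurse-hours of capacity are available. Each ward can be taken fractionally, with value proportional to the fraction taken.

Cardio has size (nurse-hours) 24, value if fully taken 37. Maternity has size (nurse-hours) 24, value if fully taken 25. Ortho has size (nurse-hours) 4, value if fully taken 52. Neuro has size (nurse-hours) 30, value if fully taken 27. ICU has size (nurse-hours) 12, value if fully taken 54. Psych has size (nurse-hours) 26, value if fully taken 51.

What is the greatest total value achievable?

Sort by value density: Ortho 52/4≈13, ICU 54/12≈4.5, Psych 51/26≈1.96, Cardio 37/24≈1.54, Maternity 25/24≈1.04, Neuro 27/30≈0.9.
Ortho: take in full, 4 nurse-hours for value 52 ; 12 left.
ICU: take in full, 12 nurse-hours for value 54 ; 0 left.
Total value = 106.

106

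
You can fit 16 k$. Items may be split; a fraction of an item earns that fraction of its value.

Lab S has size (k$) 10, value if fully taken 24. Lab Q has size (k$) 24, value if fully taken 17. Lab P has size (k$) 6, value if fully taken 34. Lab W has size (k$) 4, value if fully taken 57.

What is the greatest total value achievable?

Sort by value density: Lab W 57/4≈14.2, Lab P 34/6≈5.67, Lab S 24/10≈2.4, Lab Q 17/24≈0.708.
Take all of Lab W (4 k$, value 57) ; 12 k$ left.
Lab P: take in full, 6 k$ for value 34 ; 6 left.
6 k$ left: a 6/10 share of Lab S gives 24×6/10 = 14.4.
Total value = 105.4.

105.4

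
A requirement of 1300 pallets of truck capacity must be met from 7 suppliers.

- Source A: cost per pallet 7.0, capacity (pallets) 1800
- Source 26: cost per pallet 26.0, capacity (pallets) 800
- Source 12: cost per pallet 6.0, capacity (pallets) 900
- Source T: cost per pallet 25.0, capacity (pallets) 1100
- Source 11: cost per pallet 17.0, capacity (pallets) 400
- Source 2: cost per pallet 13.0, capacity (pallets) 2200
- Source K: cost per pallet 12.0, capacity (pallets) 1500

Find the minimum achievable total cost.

Use suppliers in increasing cost order.
Source 12 (6.0): use full 900 ; 400 pallets to go.
Source A (7.0): take the remaining 400 ; done.
Source K, Source 2, Source 11, Source T, Source 26: unused.
Cost = 900×6.0 + 400×7.0 = 8200.

8200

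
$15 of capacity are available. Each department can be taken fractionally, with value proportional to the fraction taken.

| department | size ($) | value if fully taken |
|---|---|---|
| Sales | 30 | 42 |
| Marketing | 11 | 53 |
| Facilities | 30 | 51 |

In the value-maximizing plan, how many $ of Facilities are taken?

4

Rank by value-to-size ratio: Marketing 53/11≈4.82, Facilities 51/30≈1.7, Sales 42/30≈1.4.
All 11 $ of Marketing fit (value 53) ; 4 remain.
Only 4 $ remain; take 4/30 of Facilities for value 51×4/30 = 6.8.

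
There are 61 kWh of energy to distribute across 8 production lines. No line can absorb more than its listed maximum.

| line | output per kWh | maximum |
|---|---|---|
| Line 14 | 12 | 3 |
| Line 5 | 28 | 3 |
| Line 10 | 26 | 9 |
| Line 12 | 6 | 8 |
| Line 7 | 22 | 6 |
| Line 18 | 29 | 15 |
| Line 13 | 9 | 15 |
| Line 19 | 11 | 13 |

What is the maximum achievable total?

1172

Order the production lines by output per kWh: Line 18 29 > Line 5 28 > Line 10 26 > Line 7 22 > Line 14 12 > Line 19 11 > Line 13 9 > Line 12 6.
Line 18 takes 15 to reach its cap of 15 → 46 left.
Line 5: +3 to 3 (cap) → 43 left.
Line 10: +9 to 9 (cap) → 34 left.
Give Line 7 6 to hit its cap of 6 → 28 left.
Line 14 takes 3 to reach its cap of 3 → 25 left.
Line 19: +13 to 13 (cap) → 12 left.
Only 12 left; Line 13 takes them to reach 12.
Total = 12×3 + 28×3 + 26×9 + 22×6 + 29×15 + 9×12 + 11×13 = 1172.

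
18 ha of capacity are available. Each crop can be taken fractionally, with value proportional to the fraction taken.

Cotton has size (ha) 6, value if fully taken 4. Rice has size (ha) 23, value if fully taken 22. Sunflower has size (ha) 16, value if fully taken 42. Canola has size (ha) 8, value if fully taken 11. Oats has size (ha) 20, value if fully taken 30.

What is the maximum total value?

45

Sort by value density: Sunflower 42/16≈2.62, Oats 30/20≈1.5, Canola 11/8≈1.38, Rice 22/23≈0.957, Cotton 4/6≈0.667.
Sunflower: take in full, 16 ha for value 42 → 2 left.
Fill the last 2 ha with part of Oats: 2/20 of it earns 3.
Total value = 45.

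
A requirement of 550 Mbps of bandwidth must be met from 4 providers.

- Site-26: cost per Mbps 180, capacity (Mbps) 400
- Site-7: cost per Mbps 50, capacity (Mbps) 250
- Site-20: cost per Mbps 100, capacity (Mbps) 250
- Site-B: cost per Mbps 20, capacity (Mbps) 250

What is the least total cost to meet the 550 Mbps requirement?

Use providers in increasing cost order.
Site-B at 20: take all 250 Mbps — 300 still needed.
Site-7 at 50: take all 250 Mbps — 50 still needed.
Site-20 (100): take the remaining 50 — done.
Site-26: unused.
Cost = 250×20 + 250×50 + 50×100 = 22500.

22500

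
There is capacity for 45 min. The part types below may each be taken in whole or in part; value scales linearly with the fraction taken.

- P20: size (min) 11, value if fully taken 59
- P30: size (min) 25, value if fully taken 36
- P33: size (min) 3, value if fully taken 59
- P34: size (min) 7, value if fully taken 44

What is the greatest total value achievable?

196.56

Rank by value-to-size ratio: P33 59/3≈19.7, P34 44/7≈6.29, P20 59/11≈5.36, P30 36/25≈1.44.
P33: take in full, 3 min for value 59 — 42 left.
P34: take in full, 7 min for value 44 — 35 left.
All 11 min of P20 fit (value 59) — 24 remain.
Only 24 min remain; take 24/25 of P30 for value 36×24/25 = 34.56.
Total value = 196.56.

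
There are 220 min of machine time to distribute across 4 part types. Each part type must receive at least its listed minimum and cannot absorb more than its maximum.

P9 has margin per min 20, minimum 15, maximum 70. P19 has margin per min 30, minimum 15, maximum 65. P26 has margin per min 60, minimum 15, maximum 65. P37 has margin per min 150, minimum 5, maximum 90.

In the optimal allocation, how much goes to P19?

50

Meeting every minimum uses 15+15+15+5 = 50 min, leaving 170.
Highest margin per min first: P37 150 > P26 60 > P19 30 > P9 20.
Give P37 85 more to hit its cap of 90 — 85 left.
P26: +50 to 65 (cap) — 35 left.
P19 has room for 50 more but only 35 remain, so it gets 50.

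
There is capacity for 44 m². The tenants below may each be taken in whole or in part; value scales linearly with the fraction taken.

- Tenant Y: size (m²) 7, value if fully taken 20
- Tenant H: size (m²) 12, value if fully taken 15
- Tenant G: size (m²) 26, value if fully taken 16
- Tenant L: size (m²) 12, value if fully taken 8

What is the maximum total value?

51

Rank by value-to-size ratio: Tenant Y 20/7≈2.86, Tenant H 15/12≈1.25, Tenant L 8/12≈0.667, Tenant G 16/26≈0.615.
Take all of Tenant Y (7 m², value 20) → 37 m² left.
Take all of Tenant H (12 m², value 15) → 25 m² left.
All 12 m² of Tenant L fit (value 8) → 13 remain.
13 m² left: a 13/26 share of Tenant G gives 16×13/26 = 8.
Total value = 51.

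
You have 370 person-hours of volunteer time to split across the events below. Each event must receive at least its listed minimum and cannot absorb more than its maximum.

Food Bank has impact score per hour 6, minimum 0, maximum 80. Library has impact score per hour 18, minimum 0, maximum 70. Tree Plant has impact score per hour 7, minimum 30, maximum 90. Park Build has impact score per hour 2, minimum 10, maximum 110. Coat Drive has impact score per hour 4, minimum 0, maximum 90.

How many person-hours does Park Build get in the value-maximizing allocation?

40

Meeting every minimum uses 0+0+30+10+0 = 40 person-hours, leaving 330.
Order the events by impact score per hour: Library 18 > Tree Plant 7 > Food Bank 6 > Coat Drive 4 > Park Build 2.
Give Library 70 more to hit its cap of 70 — 260 left.
Tree Plant takes 60 more to reach its cap of 90 — 200 left.
Food Bank takes 80 more to reach its cap of 80 — 120 left.
Coat Drive: +90 to 90 (cap) — 30 left.
Park Build: +30 (room for 100) → 40. Pool exhausted.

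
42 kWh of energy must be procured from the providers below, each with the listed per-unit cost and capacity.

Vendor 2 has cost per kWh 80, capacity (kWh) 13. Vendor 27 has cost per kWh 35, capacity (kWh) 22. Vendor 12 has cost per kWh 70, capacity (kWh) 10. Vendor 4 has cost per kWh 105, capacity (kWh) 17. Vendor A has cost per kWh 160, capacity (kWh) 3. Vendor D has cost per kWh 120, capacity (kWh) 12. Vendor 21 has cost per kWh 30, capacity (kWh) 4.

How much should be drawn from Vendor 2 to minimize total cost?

6

Use providers in increasing cost order.
Vendor 21 at 30: take all 4 kWh — 38 still needed.
Vendor 27 (35): use full 22 — 16 kWh to go.
Vendor 12 (70): use full 10 — 6 kWh to go.
Vendor 2 (80): take the remaining 6 — done.
Vendor 4, Vendor D, Vendor A: unused.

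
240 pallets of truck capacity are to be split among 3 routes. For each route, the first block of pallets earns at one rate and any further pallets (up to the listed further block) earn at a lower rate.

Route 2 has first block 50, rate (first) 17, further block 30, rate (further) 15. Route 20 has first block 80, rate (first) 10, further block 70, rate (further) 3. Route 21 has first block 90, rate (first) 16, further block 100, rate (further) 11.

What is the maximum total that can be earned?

3510

Treat each block as its own option and order by rate: Route 2/first 17 > Route 21/first 16 > Route 2/second 15 > Route 21/second 11 > Route 20/first 10 > Route 20/second 3.
Route 2/first (17): +50 — 190 left.
Route 21 first at 16: fill all 90 — 100 left.
Fill Route 2 second block (30 at 15) — 70 left.
Route 21 second at 11: only 70 left, fill 70.
Total = 17×50 + 16×90 + 15×30 + 11×70 = 3510.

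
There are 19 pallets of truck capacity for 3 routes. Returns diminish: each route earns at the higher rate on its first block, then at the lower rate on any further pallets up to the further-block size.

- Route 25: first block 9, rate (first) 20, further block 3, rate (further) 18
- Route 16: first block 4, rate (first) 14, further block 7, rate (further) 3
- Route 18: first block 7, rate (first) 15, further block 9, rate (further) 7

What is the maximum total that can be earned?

339

Rank every tier by rate: Route 25/T1 20 > Route 25/T2 18 > Route 18/T1 15 > Route 16/T1 14 > Route 18/T2 7 > Route 16/T2 3.
Route 25 T1 at 20: fill all 9 → 10 left.
Fill Route 25 T2 block (3 at 18) → 7 left.
Route 18/T1 (15): +7 → 0 left.
Total = 20×9 + 18×3 + 15×7 = 339.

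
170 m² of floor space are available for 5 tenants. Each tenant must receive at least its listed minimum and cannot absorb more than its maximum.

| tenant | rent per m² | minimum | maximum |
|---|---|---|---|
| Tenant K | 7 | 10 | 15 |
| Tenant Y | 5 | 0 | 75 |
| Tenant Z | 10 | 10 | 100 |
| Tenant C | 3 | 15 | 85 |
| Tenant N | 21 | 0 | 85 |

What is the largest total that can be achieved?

Meeting every minimum uses 10+0+10+15+0 = 35 m², leaving 135.
Highest rent per m² first: Tenant N 21 > Tenant Z 10 > Tenant K 7 > Tenant Y 5 > Tenant C 3.
Tenant N takes 85 more to reach its cap of 85 — 50 left.
Tenant Z has room for 90 more but only 50 remain, so it gets 60.
Total = 7×10 + 10×60 + 3×15 + 21×85 = 2500.

2500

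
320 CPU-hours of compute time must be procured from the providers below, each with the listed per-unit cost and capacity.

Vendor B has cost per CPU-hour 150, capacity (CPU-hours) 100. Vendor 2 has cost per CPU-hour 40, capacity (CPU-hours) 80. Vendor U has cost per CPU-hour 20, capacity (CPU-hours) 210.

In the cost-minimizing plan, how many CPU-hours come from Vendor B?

30

Use providers in increasing cost order.
Vendor U at 20: take all 210 CPU-hours — 110 still needed.
Vendor 2 at 40: take all 80 CPU-hours — 30 still needed.
Take 30 from Vendor B at 150 to finish.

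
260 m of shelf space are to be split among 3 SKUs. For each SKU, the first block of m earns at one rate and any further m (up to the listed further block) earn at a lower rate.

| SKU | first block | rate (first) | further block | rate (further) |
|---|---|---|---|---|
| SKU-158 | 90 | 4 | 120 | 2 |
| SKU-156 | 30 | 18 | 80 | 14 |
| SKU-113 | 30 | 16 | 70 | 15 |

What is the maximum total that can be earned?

Rank every tier by rate: SKU-156/first 18 > SKU-113/first 16 > SKU-113/second 15 > SKU-156/second 14 > SKU-158/first 4 > SKU-158/second 2.
Fill SKU-156 first block (30 at 18) — 230 left.
SKU-113 first at 16: fill all 30 — 200 left.
SKU-113/second (15): +70 — 130 left.
SKU-156 second at 14: fill all 80 — 50 left.
50 remain; put them into SKU-158 first at 4.
Total = 18×30 + 16×30 + 15×70 + 14×80 + 4×50 = 3390.

3390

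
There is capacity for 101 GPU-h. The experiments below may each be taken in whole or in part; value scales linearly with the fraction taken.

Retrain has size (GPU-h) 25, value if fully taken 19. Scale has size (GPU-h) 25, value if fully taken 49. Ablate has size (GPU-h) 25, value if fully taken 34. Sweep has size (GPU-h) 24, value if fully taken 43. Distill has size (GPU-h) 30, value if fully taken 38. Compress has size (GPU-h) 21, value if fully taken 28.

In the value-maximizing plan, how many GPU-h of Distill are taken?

Best value per unit of size first: Scale 49/25≈1.96, Sweep 43/24≈1.79, Ablate 34/25≈1.36, Compress 28/21≈1.33, Distill 38/30≈1.27, Retrain 19/25≈0.76.
Scale: take in full, 25 GPU-h for value 49 — 76 left.
Take all of Sweep (24 GPU-h, value 43) — 52 GPU-h left.
Take all of Ablate (25 GPU-h, value 34) — 27 GPU-h left.
All 21 GPU-h of Compress fit (value 28) — 6 remain.
6 GPU-h left: a 6/30 share of Distill gives 38×6/30 = 7.6.

6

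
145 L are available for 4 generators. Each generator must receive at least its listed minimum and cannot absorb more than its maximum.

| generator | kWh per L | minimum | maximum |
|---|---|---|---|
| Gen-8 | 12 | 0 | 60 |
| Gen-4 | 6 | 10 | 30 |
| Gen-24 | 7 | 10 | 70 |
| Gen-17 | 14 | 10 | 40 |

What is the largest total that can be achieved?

Meeting every minimum uses 0+10+10+10 = 30 L, leaving 115.
Order the generators by kWh per L: Gen-17 14 > Gen-8 12 > Gen-24 7 > Gen-4 6.
Give Gen-17 30 more to hit its cap of 40 — 85 left.
Gen-8 takes 60 more to reach its cap of 60 — 25 left.
Only 25 left; Gen-24 takes them to reach 35.
Total = 12×60 + 6×10 + 7×35 + 14×40 = 1585.

1585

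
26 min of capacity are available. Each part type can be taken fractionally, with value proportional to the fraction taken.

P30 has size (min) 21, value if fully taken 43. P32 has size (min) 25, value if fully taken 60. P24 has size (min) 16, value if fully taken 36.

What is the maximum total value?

Best value per unit of size first: P32 60/25≈2.4, P24 36/16≈2.25, P30 43/21≈2.05.
P32: take in full, 25 min for value 60 ; 1 left.
Only 1 min remain; take 1/16 of P24 for value 36×1/16 = 2.25.
Total value = 62.25.

62.25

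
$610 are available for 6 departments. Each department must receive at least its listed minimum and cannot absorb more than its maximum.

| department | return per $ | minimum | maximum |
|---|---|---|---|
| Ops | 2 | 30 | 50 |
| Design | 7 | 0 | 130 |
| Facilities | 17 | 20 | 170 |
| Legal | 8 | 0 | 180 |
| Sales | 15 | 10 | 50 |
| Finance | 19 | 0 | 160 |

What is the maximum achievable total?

Meeting every minimum uses 30+0+20+0+10+0 = 60 $, leaving 550.
Order the departments by return per $: Finance 19 > Facilities 17 > Sales 15 > Legal 8 > Design 7 > Ops 2.
Finance: +160 to 160 (cap) ; 390 left.
Facilities: +150 to 170 (cap) ; 240 left.
Sales: +40 to 50 (cap) ; 200 left.
Give Legal 180 more to hit its cap of 180 ; 20 left.
Design has room for 130 more but only 20 remain, so it gets 20.
Total = 2×30 + 7×20 + 17×170 + 8×180 + 15×50 + 19×160 = 8320.

8320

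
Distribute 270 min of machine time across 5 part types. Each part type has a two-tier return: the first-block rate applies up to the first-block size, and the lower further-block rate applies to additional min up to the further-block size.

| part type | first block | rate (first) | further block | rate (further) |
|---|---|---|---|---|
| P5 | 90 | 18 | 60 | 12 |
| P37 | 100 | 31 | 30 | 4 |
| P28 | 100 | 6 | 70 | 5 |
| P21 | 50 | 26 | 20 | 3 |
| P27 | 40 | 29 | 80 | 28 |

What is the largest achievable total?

7800

Treat each block as its own option and order by rate: P37/T1 31 > P27/T1 29 > P27/T2 28 > P21/T1 26 > P5/T1 18 > P5/T2 12 > P28/T1 6 > P28/T2 5 > P37/T2 4 > P21/T2 3.
P37/T1 (31): +100 → 170 left.
Fill P27 T1 block (40 at 29) → 130 left.
Fill P27 T2 block (80 at 28) → 50 left.
P21 T1 at 26: fill all 50 → 0 left.
Total = 31×100 + 29×40 + 28×80 + 26×50 = 7800.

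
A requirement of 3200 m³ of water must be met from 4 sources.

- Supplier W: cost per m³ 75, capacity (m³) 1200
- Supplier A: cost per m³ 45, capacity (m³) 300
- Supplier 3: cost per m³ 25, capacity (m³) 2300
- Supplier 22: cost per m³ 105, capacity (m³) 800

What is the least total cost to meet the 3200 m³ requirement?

Use sources in increasing cost order.
Take 2300 from Supplier 3 at 25 ; need 900 more.
Take 300 from Supplier A at 45 ; need 600 more.
Take 600 from Supplier W at 75 to finish.
Supplier 22: unused.
Cost = 2300×25 + 300×45 + 600×75 = 116000.

116000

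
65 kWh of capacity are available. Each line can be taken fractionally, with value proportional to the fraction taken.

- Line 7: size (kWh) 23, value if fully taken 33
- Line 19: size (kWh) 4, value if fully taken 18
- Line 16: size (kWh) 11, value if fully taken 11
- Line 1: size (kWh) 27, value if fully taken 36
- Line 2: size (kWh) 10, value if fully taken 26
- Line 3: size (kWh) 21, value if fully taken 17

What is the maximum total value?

Sort by value density: Line 19 18/4≈4.5, Line 2 26/10≈2.6, Line 7 33/23≈1.43, Line 1 36/27≈1.33, Line 16 11/11≈1, Line 3 17/21≈0.81.
Line 19: take in full, 4 kWh for value 18 ; 61 left.
Line 2: take in full, 10 kWh for value 26 ; 51 left.
Line 7: take in full, 23 kWh for value 33 ; 28 left.
All 27 kWh of Line 1 fit (value 36) ; 1 remain.
Fill the last 1 kWh with part of Line 16: 1/11 of it earns 1.
Total value = 114.

114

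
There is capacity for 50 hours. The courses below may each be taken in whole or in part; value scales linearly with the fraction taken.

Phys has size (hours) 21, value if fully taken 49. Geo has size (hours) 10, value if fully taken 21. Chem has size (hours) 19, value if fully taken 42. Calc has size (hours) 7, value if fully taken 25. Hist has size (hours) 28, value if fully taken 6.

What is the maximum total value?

Sort by value density: Calc 25/7≈3.57, Phys 49/21≈2.33, Chem 42/19≈2.21, Geo 21/10≈2.1, Hist 6/28≈0.214.
Calc: take in full, 7 hours for value 25 — 43 left.
Phys: take in full, 21 hours for value 49 — 22 left.
Take all of Chem (19 hours, value 42) — 3 hours left.
Fill the last 3 hours with part of Geo: 3/10 of it earns 6.3.
Total value = 122.3.

122.3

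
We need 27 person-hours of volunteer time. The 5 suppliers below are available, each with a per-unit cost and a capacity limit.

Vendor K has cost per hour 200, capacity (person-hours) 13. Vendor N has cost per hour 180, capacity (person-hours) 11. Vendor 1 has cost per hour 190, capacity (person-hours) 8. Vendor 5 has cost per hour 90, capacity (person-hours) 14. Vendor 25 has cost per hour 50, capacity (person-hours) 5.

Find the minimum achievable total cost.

2950

Fill from the cheapest supplier first.
Vendor 25 (50): use full 5 → 22 person-hours to go.
Vendor 5 (90): use full 14 → 8 person-hours to go.
Vendor N (180): take the remaining 8 → done.
Vendor 1, Vendor K: unused.
Cost = 5×50 + 14×90 + 8×180 = 2950.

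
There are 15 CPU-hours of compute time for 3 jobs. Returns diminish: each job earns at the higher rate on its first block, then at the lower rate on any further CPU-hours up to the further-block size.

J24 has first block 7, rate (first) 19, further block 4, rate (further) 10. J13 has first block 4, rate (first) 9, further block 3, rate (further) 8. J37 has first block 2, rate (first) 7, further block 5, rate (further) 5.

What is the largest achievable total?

209

Rank every tier by rate: J24/first 19 > J24/second 10 > J13/first 9 > J13/second 8 > J37/first 7 > J37/second 5.
J24 first at 19: fill all 7 → 8 left.
Fill J24 second block (4 at 10) → 4 left.
J13/first (9): +4 → 0 left.
Total = 19×7 + 10×4 + 9×4 = 209.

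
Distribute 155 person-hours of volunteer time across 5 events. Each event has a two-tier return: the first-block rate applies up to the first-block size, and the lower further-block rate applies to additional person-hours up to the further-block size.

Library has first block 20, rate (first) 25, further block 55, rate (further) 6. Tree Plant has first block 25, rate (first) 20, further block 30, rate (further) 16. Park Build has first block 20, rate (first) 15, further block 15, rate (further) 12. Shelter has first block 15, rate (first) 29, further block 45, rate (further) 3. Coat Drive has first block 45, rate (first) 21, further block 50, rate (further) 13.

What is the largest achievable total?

3160

Treat each block as its own option and order by rate: Shelter/tier1 29 > Library/tier1 25 > Coat Drive/tier1 21 > Tree Plant/tier1 20 > Tree Plant/tier2 16 > Park Build/tier1 15 > Coat Drive/tier2 13 > Park Build/tier2 12 > Library/tier2 6 > Shelter/tier2 3.
Shelter tier1 at 29: fill all 15 → 140 left.
Library tier1 at 25: fill all 20 → 120 left.
Coat Drive tier1 at 21: fill all 45 → 75 left.
Tree Plant/tier1 (20): +25 → 50 left.
Fill Tree Plant tier2 block (30 at 16) → 20 left.
Park Build tier1 at 15: fill all 20 → 0 left.
Total = 29×15 + 25×20 + 21×45 + 20×25 + 16×30 + 15×20 = 3160.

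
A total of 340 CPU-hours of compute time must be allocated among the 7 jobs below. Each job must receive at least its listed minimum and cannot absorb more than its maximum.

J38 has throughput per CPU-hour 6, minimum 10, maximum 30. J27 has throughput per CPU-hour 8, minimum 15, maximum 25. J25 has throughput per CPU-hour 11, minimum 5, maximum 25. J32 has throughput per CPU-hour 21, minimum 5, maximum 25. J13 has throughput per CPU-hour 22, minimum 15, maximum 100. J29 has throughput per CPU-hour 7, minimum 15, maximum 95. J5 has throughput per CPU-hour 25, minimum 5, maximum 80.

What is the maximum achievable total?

5785

Meeting every minimum uses 10+15+5+5+15+15+5 = 70 CPU-hours, leaving 270.
Highest throughput per CPU-hour first: J5 25 > J13 22 > J32 21 > J25 11 > J27 8 > J29 7 > J38 6.
Give J5 75 more to hit its cap of 80 — 195 left.
Give J13 85 more to hit its cap of 100 — 110 left.
J32: +20 to 25 (cap) — 90 left.
Give J25 20 more to hit its cap of 25 — 70 left.
Give J27 10 more to hit its cap of 25 — 60 left.
J29: +60 (room for 80) → 75. Pool exhausted.
Total = 6×10 + 8×25 + 11×25 + 21×25 + 22×100 + 7×75 + 25×80 = 5785.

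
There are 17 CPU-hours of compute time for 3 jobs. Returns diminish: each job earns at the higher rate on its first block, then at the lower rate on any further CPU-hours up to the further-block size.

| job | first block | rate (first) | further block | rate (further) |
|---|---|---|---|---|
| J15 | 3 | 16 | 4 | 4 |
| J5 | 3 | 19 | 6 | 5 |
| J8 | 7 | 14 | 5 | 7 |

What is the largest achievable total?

Rank every tier by rate: J5/T1 19 > J15/T1 16 > J8/T1 14 > J8/T2 7 > J5/T2 5 > J15/T2 4.
J5/T1 (19): +3 → 14 left.
J15/T1 (16): +3 → 11 left.
Fill J8 T1 block (7 at 14) → 4 left.
J8 T2 at 7: only 4 left, fill 4.
Total = 19×3 + 16×3 + 14×7 + 7×4 = 231.

231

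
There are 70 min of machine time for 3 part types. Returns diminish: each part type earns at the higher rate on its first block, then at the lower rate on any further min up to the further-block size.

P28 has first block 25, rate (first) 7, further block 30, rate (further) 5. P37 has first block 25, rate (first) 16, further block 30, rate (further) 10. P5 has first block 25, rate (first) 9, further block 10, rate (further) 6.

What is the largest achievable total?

835

Rank every tier by rate: P37/T1 16 > P37/T2 10 > P5/T1 9 > P28/T1 7 > P5/T2 6 > P28/T2 5.
Fill P37 T1 block (25 at 16) — 45 left.
P37/T2 (10): +30 — 15 left.
15 remain; put them into P5 T1 at 9.
Total = 16×25 + 10×30 + 9×15 = 835.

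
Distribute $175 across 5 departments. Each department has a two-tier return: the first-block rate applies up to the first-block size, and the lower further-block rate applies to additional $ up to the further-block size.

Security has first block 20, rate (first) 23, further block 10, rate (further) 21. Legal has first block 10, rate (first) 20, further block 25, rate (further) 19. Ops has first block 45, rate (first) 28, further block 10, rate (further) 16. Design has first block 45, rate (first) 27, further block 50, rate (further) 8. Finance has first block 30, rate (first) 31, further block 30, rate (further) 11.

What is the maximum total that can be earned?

Rank every tier by rate: Finance/tier1 31 > Ops/tier1 28 > Design/tier1 27 > Security/tier1 23 > Security/tier2 21 > Legal/tier1 20 > Legal/tier2 19 > Ops/tier2 16 > Finance/tier2 11 > Design/tier2 8.
Finance/tier1 (31): +30 ; 145 left.
Ops/tier1 (28): +45 ; 100 left.
Design/tier1 (27): +45 ; 55 left.
Fill Security tier1 block (20 at 23) ; 35 left.
Fill Security tier2 block (10 at 21) ; 25 left.
Fill Legal tier1 block (10 at 20) ; 15 left.
Legal tier2 at 19: only 15 left, fill 15.
Total = 31×30 + 28×45 + 27×45 + 23×20 + 21×10 + 20×10 + 19×15 = 4560.

4560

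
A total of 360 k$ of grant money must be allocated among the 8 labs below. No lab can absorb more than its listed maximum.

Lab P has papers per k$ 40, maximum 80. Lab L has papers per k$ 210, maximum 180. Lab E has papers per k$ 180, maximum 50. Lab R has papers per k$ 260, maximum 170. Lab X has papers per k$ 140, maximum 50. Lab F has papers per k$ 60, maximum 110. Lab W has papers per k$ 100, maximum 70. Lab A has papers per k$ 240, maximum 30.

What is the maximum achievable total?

Highest papers per k$ first: Lab R 260 > Lab A 240 > Lab L 210 > Lab E 180 > Lab X 140 > Lab W 100 > Lab F 60 > Lab P 40.
Give Lab R 170 to hit its cap of 170 → 190 left.
Give Lab A 30 to hit its cap of 30 → 160 left.
Lab L has room for 180 but only 160 remain, so it gets 160.
Total = 210×160 + 260×170 + 240×30 = 85000.

85000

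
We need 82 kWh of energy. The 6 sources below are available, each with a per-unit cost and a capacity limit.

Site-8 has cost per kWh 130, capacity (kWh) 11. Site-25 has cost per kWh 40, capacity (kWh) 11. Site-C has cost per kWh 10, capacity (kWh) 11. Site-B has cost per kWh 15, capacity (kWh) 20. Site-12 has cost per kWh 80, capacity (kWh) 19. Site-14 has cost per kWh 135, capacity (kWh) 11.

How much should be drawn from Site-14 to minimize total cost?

10

Cheapest first:
Take 11 from Site-C at 10 → need 71 more.
Take 20 from Site-B at 15 → need 51 more.
Take 11 from Site-25 at 40 → need 40 more.
Take 19 from Site-12 at 80 → need 21 more.
Site-8 (130): use full 11 → 10 kWh to go.
Site-14 at 135: take 10 of its 11 → requirement met.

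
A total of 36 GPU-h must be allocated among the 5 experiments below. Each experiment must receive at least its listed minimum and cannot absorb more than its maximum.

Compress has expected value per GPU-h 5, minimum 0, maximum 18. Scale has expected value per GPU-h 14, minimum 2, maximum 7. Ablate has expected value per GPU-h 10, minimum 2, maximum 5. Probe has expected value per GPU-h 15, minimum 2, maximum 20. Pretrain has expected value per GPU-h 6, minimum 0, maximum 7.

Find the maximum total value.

472

Meeting every minimum uses 0+2+2+2+0 = 6 GPU-h, leaving 30.
Rank by expected value per GPU-h: Probe 15 > Scale 14 > Ablate 10 > Pretrain 6 > Compress 5.
Give Probe 18 more to hit its cap of 20 ; 12 left.
Scale takes 5 more to reach its cap of 7 ; 7 left.
Ablate: +3 to 5 (cap) ; 4 left.
Pretrain has room for 7 more but only 4 remain, so it gets 4.
Total = 14×7 + 10×5 + 15×20 + 6×4 = 472.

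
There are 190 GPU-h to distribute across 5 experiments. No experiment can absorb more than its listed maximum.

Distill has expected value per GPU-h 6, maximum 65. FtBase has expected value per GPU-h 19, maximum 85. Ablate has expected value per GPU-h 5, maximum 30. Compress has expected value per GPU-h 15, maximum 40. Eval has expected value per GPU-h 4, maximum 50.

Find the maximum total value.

Order the experiments by expected value per GPU-h: FtBase 19 > Compress 15 > Distill 6 > Ablate 5 > Eval 4.
FtBase takes 85 to reach its cap of 85 — 105 left.
Give Compress 40 to hit its cap of 40 — 65 left.
Distill: +65 to 65 (cap) — 0 left.
Total = 6×65 + 19×85 + 15×40 = 2605.

2605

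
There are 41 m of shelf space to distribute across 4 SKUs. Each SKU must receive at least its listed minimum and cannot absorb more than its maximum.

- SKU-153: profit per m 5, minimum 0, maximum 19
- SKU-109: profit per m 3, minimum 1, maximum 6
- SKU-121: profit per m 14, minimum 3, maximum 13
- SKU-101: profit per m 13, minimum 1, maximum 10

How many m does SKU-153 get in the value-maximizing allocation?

Meeting every minimum uses 0+1+3+1 = 5 m, leaving 36.
Rank by profit per m: SKU-121 14 > SKU-101 13 > SKU-153 5 > SKU-109 3.
SKU-121: +10 to 13 (cap) ; 26 left.
SKU-101 takes 9 more to reach its cap of 10 ; 17 left.
Only 17 left; SKU-153 takes them to reach 17.

17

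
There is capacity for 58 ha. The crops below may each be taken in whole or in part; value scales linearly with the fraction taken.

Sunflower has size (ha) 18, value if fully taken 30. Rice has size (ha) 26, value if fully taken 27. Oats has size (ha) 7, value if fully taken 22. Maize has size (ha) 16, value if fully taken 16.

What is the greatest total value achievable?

86

Rank by value-to-size ratio: Oats 22/7≈3.14, Sunflower 30/18≈1.67, Rice 27/26≈1.04, Maize 16/16≈1.
Oats: take in full, 7 ha for value 22 ; 51 left.
Sunflower: take in full, 18 ha for value 30 ; 33 left.
Take all of Rice (26 ha, value 27) ; 7 ha left.
Fill the last 7 ha with part of Maize: 7/16 of it earns 7.
Total value = 86.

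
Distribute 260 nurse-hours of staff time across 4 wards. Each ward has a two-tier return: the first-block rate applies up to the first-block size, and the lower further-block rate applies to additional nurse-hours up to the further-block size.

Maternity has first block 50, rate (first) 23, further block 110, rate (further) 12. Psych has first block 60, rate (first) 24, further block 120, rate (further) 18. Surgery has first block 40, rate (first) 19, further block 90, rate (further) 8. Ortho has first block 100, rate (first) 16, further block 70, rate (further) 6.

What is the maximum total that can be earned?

5330

Treat each block as its own option and order by rate: Psych/first 24 > Maternity/first 23 > Surgery/first 19 > Psych/second 18 > Ortho/first 16 > Maternity/second 12 > Surgery/second 8 > Ortho/second 6.
Fill Psych first block (60 at 24) — 200 left.
Fill Maternity first block (50 at 23) — 150 left.
Fill Surgery first block (40 at 19) — 110 left.
Psych second at 18: only 110 left, fill 110.
Total = 24×60 + 23×50 + 19×40 + 18×110 = 5330.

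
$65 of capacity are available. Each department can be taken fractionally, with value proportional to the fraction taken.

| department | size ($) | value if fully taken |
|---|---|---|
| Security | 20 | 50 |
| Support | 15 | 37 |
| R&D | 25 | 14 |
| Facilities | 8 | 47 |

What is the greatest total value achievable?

Rank by value-to-size ratio: Facilities 47/8≈5.88, Security 50/20≈2.5, Support 37/15≈2.47, R&D 14/25≈0.56.
Take all of Facilities (8 $, value 47) — 57 $ left.
Take all of Security (20 $, value 50) — 37 $ left.
All 15 $ of Support fit (value 37) — 22 remain.
Only 22 $ remain; take 22/25 of R&D for value 14×22/25 = 12.32.
Total value = 146.32.

146.32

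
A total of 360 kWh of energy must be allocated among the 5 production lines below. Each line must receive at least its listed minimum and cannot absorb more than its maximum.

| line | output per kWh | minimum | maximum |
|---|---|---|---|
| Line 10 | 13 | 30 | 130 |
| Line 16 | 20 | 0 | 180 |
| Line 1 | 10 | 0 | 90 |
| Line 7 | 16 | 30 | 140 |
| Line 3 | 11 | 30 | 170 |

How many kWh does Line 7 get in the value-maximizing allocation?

120

Meeting every minimum uses 30+0+0+30+30 = 90 kWh, leaving 270.
Rank by output per kWh: Line 16 20 > Line 7 16 > Line 10 13 > Line 3 11 > Line 1 10.
Give Line 16 180 more to hit its cap of 180 → 90 left.
Only 90 left; Line 7 takes them to reach 120.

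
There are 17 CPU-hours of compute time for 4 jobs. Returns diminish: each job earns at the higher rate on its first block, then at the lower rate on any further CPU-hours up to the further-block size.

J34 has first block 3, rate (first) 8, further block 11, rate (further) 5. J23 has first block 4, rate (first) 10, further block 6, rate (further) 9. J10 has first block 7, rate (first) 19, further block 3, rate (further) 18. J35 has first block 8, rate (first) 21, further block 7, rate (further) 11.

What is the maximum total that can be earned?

337

Treat each block as its own option and order by rate: J35/first 21 > J10/first 19 > J10/second 18 > J35/second 11 > J23/first 10 > J23/second 9 > J34/first 8 > J34/second 5.
J35/first (21): +8 → 9 left.
J10 first at 19: fill all 7 → 2 left.
J10/second: +2 of 3 at 18; pool empty.
Total = 21×8 + 19×7 + 18×2 = 337.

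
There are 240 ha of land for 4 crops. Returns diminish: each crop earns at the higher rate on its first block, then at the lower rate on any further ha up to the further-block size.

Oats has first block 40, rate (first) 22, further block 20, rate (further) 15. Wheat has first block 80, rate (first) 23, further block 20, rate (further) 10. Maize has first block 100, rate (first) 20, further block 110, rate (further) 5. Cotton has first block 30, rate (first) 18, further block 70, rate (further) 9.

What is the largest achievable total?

5080

Order all 8 blocks by rate: Wheat/first 23 > Oats/first 22 > Maize/first 20 > Cotton/first 18 > Oats/second 15 > Wheat/second 10 > Cotton/second 9 > Maize/second 5.
Wheat first at 23: fill all 80 — 160 left.
Fill Oats first block (40 at 22) — 120 left.
Fill Maize first block (100 at 20) — 20 left.
Cotton first at 18: only 20 left, fill 20.
Total = 23×80 + 22×40 + 20×100 + 18×20 = 5080.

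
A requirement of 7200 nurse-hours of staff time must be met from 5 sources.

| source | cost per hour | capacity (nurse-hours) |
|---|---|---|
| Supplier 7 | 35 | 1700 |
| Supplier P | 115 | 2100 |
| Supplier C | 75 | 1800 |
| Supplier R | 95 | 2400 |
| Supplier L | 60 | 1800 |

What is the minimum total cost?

Use sources in increasing cost order.
Supplier 7 at 35: take all 1700 nurse-hours → 5500 still needed.
Supplier L (60): use full 1800 → 3700 nurse-hours to go.
Supplier C (75): use full 1800 → 1900 nurse-hours to go.
Supplier R (95): take the remaining 1900 → done.
Supplier P: unused.
Cost = 1700×35 + 1800×60 + 1800×75 + 1900×95 = 483000.

483000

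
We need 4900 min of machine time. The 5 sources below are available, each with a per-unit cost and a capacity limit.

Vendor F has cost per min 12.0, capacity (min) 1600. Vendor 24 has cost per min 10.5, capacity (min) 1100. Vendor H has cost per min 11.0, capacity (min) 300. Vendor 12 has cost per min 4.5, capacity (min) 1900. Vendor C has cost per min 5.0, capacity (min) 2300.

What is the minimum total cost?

27400

Cheapest first:
Take 1900 from Vendor 12 at 4.5 — need 3000 more.
Vendor C at 5.0: take all 2300 min — 700 still needed.
Vendor 24 (10.5): take the remaining 700 — done.
Vendor H, Vendor F: unused.
Cost = 1900×4.5 + 2300×5.0 + 700×10.5 = 27400.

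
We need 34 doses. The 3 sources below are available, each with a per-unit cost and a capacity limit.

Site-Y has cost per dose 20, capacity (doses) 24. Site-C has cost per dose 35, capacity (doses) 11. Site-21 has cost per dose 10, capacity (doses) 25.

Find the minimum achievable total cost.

430

Cheapest first:
Take 25 from Site-21 at 10 → need 9 more.
Site-Y at 20: take 9 of its 24 → requirement met.
Site-C: unused.
Cost = 25×10 + 9×20 = 430.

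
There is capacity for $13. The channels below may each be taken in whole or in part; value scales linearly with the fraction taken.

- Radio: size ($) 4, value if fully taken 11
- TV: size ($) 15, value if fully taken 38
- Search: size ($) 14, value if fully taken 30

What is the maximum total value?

Rank by value-to-size ratio: Radio 11/4≈2.75, TV 38/15≈2.53, Search 30/14≈2.14.
Radio: take in full, 4 $ for value 11 → 9 left.
9 $ left: a 9/15 share of TV gives 38×9/15 = 22.8.
Total value = 33.8.

33.8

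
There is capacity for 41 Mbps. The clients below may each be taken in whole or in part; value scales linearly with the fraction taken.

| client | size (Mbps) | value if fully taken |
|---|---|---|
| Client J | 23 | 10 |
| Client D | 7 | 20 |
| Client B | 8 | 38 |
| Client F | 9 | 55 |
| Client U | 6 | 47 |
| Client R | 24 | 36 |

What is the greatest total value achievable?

Rank by value-to-size ratio: Client U 47/6≈7.83, Client F 55/9≈6.11, Client B 38/8≈4.75, Client D 20/7≈2.86, Client R 36/24≈1.5, Client J 10/23≈0.435.
All 6 Mbps of Client U fit (value 47) — 35 remain.
Take all of Client F (9 Mbps, value 55) — 26 Mbps left.
All 8 Mbps of Client B fit (value 38) — 18 remain.
Client D: take in full, 7 Mbps for value 20 — 11 left.
Fill the last 11 Mbps with part of Client R: 11/24 of it earns 16.5.
Total value = 176.5.

176.5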